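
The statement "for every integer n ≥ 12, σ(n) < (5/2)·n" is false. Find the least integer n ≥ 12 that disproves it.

n = 24

A counterexample is any integer n ≥ 12 such that the claim fails; we check each in order.
For n = 12, 13, 14, 15, …, 21, 22, 23 the conclusion holds.
n = 24: σ(24) = 60; 60 ≥ 60.
Thus n = 24 disproves the claim, and no smaller n works.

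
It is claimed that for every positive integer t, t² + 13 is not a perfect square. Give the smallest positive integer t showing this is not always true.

t = 6

A counterexample is any positive integer t such that t² + 13 is a perfect square; we check each in order.
For t = 1, 2, 3, 4, 5 the conclusion holds.
t = 6: 6² + 13 = 49 = 7², a perfect square.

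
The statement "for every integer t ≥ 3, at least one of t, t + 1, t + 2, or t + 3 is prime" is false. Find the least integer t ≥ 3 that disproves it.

t = 24

We need the least integer t ≥ 3 for which t, t + 1, t + 2, t + 3 are all composite.
For t = 3, 4, 5, 6, …, 21, 22, 23 the conclusion holds.
t = 24: 24 = 2 × 12; 25 = 5 × 5; 26 = 2 × 13; 27 = 3 × 9 — all composite.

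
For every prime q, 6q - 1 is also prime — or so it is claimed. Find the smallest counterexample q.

q = 2: 6q - 1 = 11, prime.
q = 3: 6q - 1 = 17, prime.
q = 5: 6q - 1 = 29, prime.
q = 7: 6q - 1 = 41, prime.
q = 11: 6q - 1 = 65 = 5 × 13, not prime.
Thus q = 11 disproves the claim, and no smaller q works.

q = 11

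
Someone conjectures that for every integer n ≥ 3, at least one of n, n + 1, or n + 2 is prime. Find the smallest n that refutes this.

A counterexample is any integer n ≥ 3 such that n, n + 1, n + 2 are all composite; we check each in order.
For n = 3, 4, 5, 6, 7 the conclusion holds.
n = 8: 8 = 2 × 4; 9 = 3 × 3; 10 = 2 × 5 — all composite.
Thus n = 8 disproves the claim, and no smaller n works.

n = 8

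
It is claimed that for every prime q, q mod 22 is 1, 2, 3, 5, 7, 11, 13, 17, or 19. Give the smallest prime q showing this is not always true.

Check each prime q in order until the claim fails.
For q = 2, 3, 5, 7, 11, 13, 17, 19, 23, 29 the conclusion holds.
q = 31: 31 mod 22 = 9 — not in {1, 2, 3, 5, 7, 11, 13, 17, 19}.
Hence q = 31 is a counterexample.

q = 31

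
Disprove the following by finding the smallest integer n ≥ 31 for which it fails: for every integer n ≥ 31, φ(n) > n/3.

n = 36

A counterexample is any integer n ≥ 31 such that the claim fails; we check each in order.
n = 31: φ(31) = 30 and 31/3 = 31/3, so φ(31) > 31/3.
n = 32: φ(32) = 16 and 32/3 = 32/3, so φ(32) > 32/3.
n = 33: φ(33) = 20 and 33/3 = 11, so φ(33) > 33/3.
n = 34: φ(34) = 16 and 34/3 = 34/3, so φ(34) > 34/3.
n = 35: φ(35) = 24 and 35/3 = 35/3, so φ(35) > 35/3.
n = 36: φ(36) = 12 and 36/3 = 12, so φ(36) ≤ 36/3.
Thus n = 36 disproves the claim, and no smaller n works.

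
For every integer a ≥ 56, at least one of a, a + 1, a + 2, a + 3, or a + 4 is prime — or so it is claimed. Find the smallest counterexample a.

a = 56: 59 is prime.
a = 57: 59 is prime.
a = 58: 59 is prime.
a = 59: 59 is prime.
a = 60: 61 is prime.
a = 61: 61 is prime.
a = 62: 62 = 2 × 31; 63 = 3 × 21; 64 = 2 × 32; 65 = 5 × 13; 66 = 2 × 33 — all composite.
So a = 62 is the smallest counterexample.

a = 62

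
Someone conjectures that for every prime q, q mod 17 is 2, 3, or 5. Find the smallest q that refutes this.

q = 7

We need the least prime q for which the claim fails.
q = 2: 2 mod 17 = 2.
q = 3: 3 mod 17 = 3.
q = 5: 5 mod 17 = 5.
q = 7: 7 mod 17 = 7 — not in {2, 3, 5}.
Thus q = 7 disproves the claim, and no smaller q works.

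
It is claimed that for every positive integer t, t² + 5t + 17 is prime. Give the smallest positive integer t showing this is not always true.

t = 8

The first 7 eligible values, up to t = 7, all satisfy the conclusion.
t = 8: t² + 5t + 17 = 121 = 11 × 11, composite.
So t = 8 is the smallest counterexample.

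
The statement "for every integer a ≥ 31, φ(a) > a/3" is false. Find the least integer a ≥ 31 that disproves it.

a = 36

a = 31: φ(31) = 30 and 31/3 = 31/3, so φ(31) > 31/3.
a = 32: φ(32) = 16 and 32/3 = 32/3, so φ(32) > 32/3.
a = 33: φ(33) = 20 and 33/3 = 11, so φ(33) > 33/3.
a = 34: φ(34) = 16 and 34/3 = 34/3, so φ(34) > 34/3.
a = 35: φ(35) = 24 and 35/3 = 35/3, so φ(35) > 35/3.
a = 36: φ(36) = 12 and 36/3 = 12, so φ(36) ≤ 36/3.
Hence a = 36 is a counterexample.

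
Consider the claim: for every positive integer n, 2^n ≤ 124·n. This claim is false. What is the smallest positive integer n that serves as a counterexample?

n = 11

Check each positive integer n in order until 2^n > 124·n.
The first 10 eligible values, up to n = 10, all satisfy the conclusion.
n = 11: 2^n = 2048 and 124·n = 1364, so 2048 > 1364.
Thus n = 11 disproves the claim, and no smaller n works.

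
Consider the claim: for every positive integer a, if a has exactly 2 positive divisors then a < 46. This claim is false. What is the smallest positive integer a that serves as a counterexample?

a = 47

We need the least positive integer a for which a has exactly 2 positive divisors but the claim fails.
For a = 2, 3, 5, 7, …, 37, 41, 43 the conclusion holds.
a = 47: τ(47) = 2; 47 ≥ 46.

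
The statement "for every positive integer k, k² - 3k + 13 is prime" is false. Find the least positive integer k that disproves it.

The first 11 eligible values, up to k = 11, all satisfy the conclusion.
k = 12: k² - 3k + 13 = 121 = 11 × 11, composite.

k = 12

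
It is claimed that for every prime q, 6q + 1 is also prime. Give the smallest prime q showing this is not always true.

We need the least prime q for which 6q + 1 is not prime.
For q = 2, 3, 5, 7, 11, 13, 17 the conclusion holds.
q = 19: 6q + 1 = 115 = 5 × 23, not prime.

q = 19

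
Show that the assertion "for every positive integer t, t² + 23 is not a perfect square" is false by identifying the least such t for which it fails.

t = 11

For t = 1, 2, 3, 4, 5, 6, 7, 8, 9, 10 the conclusion holds.
t = 11: 11² + 23 = 144 = 12², a perfect square.
Thus t = 11 disproves the claim, and no smaller t works.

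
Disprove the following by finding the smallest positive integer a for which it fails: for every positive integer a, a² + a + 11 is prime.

a = 10

Check each positive integer a in order until a² + a + 11 is not prime.
For a = 1, 2, 3, 4, 5, 6, 7, 8, 9 the conclusion holds.
a = 10: a² + a + 11 = 121 = 11 × 11, composite.
Hence a = 10 is a counterexample.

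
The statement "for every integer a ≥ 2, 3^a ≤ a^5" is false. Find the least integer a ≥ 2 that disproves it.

a = 11

We need the least integer a ≥ 2 for which 3^a > a^5.
The first 9 eligible values, up to a = 10, all satisfy the conclusion.
a = 11: 3^a = 177147 and a^5 = 161051, so 177147 > 161051.
Thus a = 11 disproves the claim, and no smaller a works.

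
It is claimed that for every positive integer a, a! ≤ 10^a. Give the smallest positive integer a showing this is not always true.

We need the least positive integer a for which a! > 10^a.
For a = 1, 2, 3, 4, …, 22, 23, 24 the conclusion holds.
a = 25: a! = 15511210043330985984000000 and 10^a = 10000000000000000000000000, so 15511210043330985984000000 > 10000000000000000000000000.

a = 25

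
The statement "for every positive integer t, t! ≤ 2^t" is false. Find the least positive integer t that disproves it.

t = 4

Check each positive integer t in order until t! > 2^t.
For t = 1, 2, 3 the conclusion holds.
t = 4: t! = 24 and 2^t = 16, so 24 > 16.
Thus t = 4 disproves the claim, and no smaller t works.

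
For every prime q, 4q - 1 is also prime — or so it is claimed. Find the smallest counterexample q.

q = 7

Check each prime q in order until 4q - 1 is not prime.
q = 2: 4q - 1 = 7, prime.
q = 3: 4q - 1 = 11, prime.
q = 5: 4q - 1 = 19, prime.
q = 7: 4q - 1 = 27 = 3 × 9, not prime.
Thus q = 7 disproves the claim, and no smaller q works.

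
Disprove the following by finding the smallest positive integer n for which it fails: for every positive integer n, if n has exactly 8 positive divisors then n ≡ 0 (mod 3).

n = 40

Check each positive integer n in order until n has exactly 8 positive divisors but the claim fails.
For n = 24, 30 the conclusion holds.
n = 40: τ(40) = 8; 40 ≡ 1 (mod 3).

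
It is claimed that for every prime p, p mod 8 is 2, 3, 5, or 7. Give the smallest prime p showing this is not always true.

p = 17

p = 2: 2 mod 8 = 2.
p = 3: 3 mod 8 = 3.
p = 5: 5 mod 8 = 5.
p = 7: 7 mod 8 = 7.
p = 11: 11 mod 8 = 3.
p = 13: 13 mod 8 = 5.
p = 17: 17 mod 8 = 1 — not in {2, 3, 5, 7}.
Thus p = 17 disproves the claim, and no smaller p works.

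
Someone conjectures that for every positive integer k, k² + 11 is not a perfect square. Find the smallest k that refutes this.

A counterexample is any positive integer k such that k² + 11 is a perfect square; we check each in order.
k = 1: 1² + 11 = 12, not a perfect square.
k = 2: 2² + 11 = 15, not a perfect square.
k = 3: 3² + 11 = 20, not a perfect square.
k = 4: 4² + 11 = 27, not a perfect square.
k = 5: 5² + 11 = 36 = 6², a perfect square.
So k = 5 is the smallest counterexample.

k = 5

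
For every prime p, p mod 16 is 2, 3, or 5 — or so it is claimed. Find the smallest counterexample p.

p = 7

A counterexample is any prime p such that the claim fails; we check each in order.
For p = 2, 3, 5 the conclusion holds.
p = 7: 7 mod 16 = 7 — not in {2, 3, 5}.
Thus p = 7 disproves the claim, and no smaller p works.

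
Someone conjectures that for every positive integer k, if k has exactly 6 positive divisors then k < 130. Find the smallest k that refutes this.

k = 147

The first 19 eligible values, up to k = 124, all satisfy the conclusion.
k = 147: τ(147) = 6; 147 ≥ 130.
Thus k = 147 disproves the claim, and no smaller k works.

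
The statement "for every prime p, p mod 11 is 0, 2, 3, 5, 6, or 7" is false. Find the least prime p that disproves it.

We need the least prime p for which the claim fails.
The first 7 eligible values, up to p = 17, all satisfy the conclusion.
p = 19: 19 mod 11 = 8 — not in {0, 2, 3, 5, 6, 7}.

p = 19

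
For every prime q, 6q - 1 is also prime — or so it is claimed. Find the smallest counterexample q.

q = 11

A counterexample is any prime q such that 6q - 1 is not prime; we check each in order.
q = 2: 6q - 1 = 11, prime.
q = 3: 6q - 1 = 17, prime.
q = 5: 6q - 1 = 29, prime.
q = 7: 6q - 1 = 41, prime.
q = 11: 6q - 1 = 65 = 5 × 13, not prime.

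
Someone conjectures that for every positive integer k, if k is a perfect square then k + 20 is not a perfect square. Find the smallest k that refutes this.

Check each positive integer k in order until k is a perfect square but k + 20 is a perfect square.
k = 1: 1 + 20 = 21, not a perfect square.
k = 4: 4 + 20 = 24, not a perfect square.
k = 9: 9 + 20 = 29, not a perfect square.
k = 16: 16 = 4² and 16 + 20 = 36 = 6².
Hence k = 16 is a counterexample.

k = 16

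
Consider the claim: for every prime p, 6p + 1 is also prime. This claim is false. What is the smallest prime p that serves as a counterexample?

p = 19

Check each prime p in order until 6p + 1 is not prime.
p = 2: 6p + 1 = 13, prime.
p = 3: 6p + 1 = 19, prime.
p = 5: 6p + 1 = 31, prime.
p = 7: 6p + 1 = 43, prime.
p = 11: 6p + 1 = 67, prime.
p = 13: 6p + 1 = 79, prime.
p = 17: 6p + 1 = 103, prime.
p = 19: 6p + 1 = 115 = 5 × 23, not prime.
So p = 19 is the smallest counterexample.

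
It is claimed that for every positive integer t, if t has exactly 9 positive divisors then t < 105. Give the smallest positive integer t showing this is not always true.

For t = 36, 100 the conclusion holds.
t = 196: τ(196) = 9; 196 ≥ 105.
Hence t = 196 is a counterexample.

t = 196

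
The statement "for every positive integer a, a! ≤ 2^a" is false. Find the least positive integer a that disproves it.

A counterexample is any positive integer a such that a! > 2^a; we check each in order.
For a = 1, 2, 3 the conclusion holds.
a = 4: a! = 24 and 2^a = 16, so 24 > 16.
Hence a = 4 is a counterexample.

a = 4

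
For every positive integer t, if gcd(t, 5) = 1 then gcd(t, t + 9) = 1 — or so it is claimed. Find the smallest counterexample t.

t = 3

We need the least positive integer t for which gcd(t, 5) = 1 but gcd(t, t + 9) > 1.
For t = 1, 2 the conclusion holds.
t = 3: gcd(3, 12) = 3.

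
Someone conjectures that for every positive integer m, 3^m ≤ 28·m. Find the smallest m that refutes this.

m = 5

The first 4 eligible values, up to m = 4, all satisfy the conclusion.
m = 5: 3^m = 243 and 28·m = 140, so 243 > 140.
Hence m = 5 is a counterexample.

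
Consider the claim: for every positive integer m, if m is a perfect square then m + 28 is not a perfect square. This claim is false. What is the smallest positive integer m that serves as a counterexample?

m = 36

Check each positive integer m in order until m is a perfect square but m + 28 is a perfect square.
For m = 1, 4, 9, 16, 25 the conclusion holds.
m = 36: 36 = 6² and 36 + 28 = 64 = 8².
Hence m = 36 is a counterexample.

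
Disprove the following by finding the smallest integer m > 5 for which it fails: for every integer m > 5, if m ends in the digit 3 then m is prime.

A counterexample is any integer m > 5 such that m ends in the digit 3 but m is not prime; we check each in order.
m = 13: 13 ends in 3 and is prime.
m = 23: 23 ends in 3 and is prime.
m = 33: 33 ends in 3; 33 = 3 × 11, composite.

m = 33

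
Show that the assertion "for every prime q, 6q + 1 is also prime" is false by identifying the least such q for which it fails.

A counterexample is any prime q such that 6q + 1 is not prime; we check each in order.
The first 7 eligible values, up to q = 17, all satisfy the conclusion.
q = 19: 6q + 1 = 115 = 5 × 23, not prime.

q = 19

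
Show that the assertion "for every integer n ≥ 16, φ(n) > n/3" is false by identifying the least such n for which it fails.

A counterexample is any integer n ≥ 16 such that the claim fails; we check each in order.
n = 16: φ(16) = 8 and 16/3 = 16/3, so φ(16) > 16/3.
n = 17: φ(17) = 16 and 17/3 = 17/3, so φ(17) > 17/3.
n = 18: φ(18) = 6 and 18/3 = 6, so φ(18) ≤ 18/3.

n = 18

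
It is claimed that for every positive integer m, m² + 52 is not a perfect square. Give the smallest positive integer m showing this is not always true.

We need the least positive integer m for which m² + 52 is a perfect square.
The first 11 eligible values, up to m = 11, all satisfy the conclusion.
m = 12: 12² + 52 = 196 = 14², a perfect square.
So m = 12 is the smallest counterexample.

m = 12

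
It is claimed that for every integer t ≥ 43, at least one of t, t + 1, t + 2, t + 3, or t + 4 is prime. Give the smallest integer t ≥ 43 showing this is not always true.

t = 48

A counterexample is any integer t ≥ 43 such that t, t + 1, t + 2, t + 3, t + 4 are all composite; we check each in order.
t = 43: 43 is prime.
t = 44: 47 is prime.
t = 45: 47 is prime.
t = 46: 47 is prime.
t = 47: 47 is prime.
t = 48: 48 = 2 × 24; 49 = 7 × 7; 50 = 2 × 25; 51 = 3 × 17; 52 = 2 × 26 — all composite.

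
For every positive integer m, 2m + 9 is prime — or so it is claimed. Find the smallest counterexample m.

m = 3

We need the least positive integer m for which 2m + 9 is not prime.
For m = 1, 2 the conclusion holds.
m = 3: 2m + 9 = 15 = 3 × 5, composite.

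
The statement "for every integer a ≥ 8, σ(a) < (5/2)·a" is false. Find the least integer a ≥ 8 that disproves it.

A counterexample is any integer a ≥ 8 such that the claim fails; we check each in order.
The first 16 eligible values, up to a = 23, all satisfy the conclusion.
a = 24: σ(24) = 60; 60 ≥ 60.

a = 24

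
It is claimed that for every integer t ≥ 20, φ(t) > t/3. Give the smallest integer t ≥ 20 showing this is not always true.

For t = 20, 21, 22, 23 the conclusion holds.
t = 24: φ(24) = 8 and 24/3 = 8, so φ(24) ≤ 24/3.
Thus t = 24 disproves the claim, and no smaller t works.

t = 24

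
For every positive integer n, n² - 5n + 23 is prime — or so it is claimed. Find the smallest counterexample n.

For n = 1, 2, 3, 4, …, 16, 17, 18 the conclusion holds.
n = 19: n² - 5n + 23 = 289 = 17 × 17, composite.
Hence n = 19 is a counterexample.

n = 19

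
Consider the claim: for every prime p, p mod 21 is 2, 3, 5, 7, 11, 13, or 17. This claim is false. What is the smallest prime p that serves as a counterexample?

p = 19

A counterexample is any prime p such that the claim fails; we check each in order.
p = 2: 2 mod 21 = 2.
p = 3: 3 mod 21 = 3.
p = 5: 5 mod 21 = 5.
p = 7: 7 mod 21 = 7.
p = 11: 11 mod 21 = 11.
p = 13: 13 mod 21 = 13.
p = 17: 17 mod 21 = 17.
p = 19: 19 mod 21 = 19 — not in {2, 3, 5, 7, 11, 13, 17}.
Thus p = 19 disproves the claim, and no smaller p works.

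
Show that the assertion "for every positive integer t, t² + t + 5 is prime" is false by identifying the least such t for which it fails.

t = 4

Check each positive integer t in order until t² + t + 5 is not prime.
For t = 1, 2, 3 the conclusion holds.
t = 4: t² + t + 5 = 25 = 5 × 5, composite.
So t = 4 is the smallest counterexample.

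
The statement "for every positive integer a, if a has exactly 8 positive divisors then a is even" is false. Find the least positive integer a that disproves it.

a = 105

We need the least positive integer a for which a has exactly 8 positive divisors but a is odd.
For a = 24, 30, 40, 42, …, 88, 102, 104 the conclusion holds.
a = 105: divisors of 105: 1, 3, 5, 7, 15, 21, 35, 105; 105 is odd.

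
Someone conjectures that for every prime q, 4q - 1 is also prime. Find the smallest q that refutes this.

Check each prime q in order until 4q - 1 is not prime.
q = 2: 4q - 1 = 7, prime.
q = 3: 4q - 1 = 11, prime.
q = 5: 4q - 1 = 19, prime.
q = 7: 4q - 1 = 27 = 3 × 9, not prime.

q = 7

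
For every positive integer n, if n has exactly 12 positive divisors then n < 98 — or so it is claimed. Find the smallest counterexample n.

We need the least positive integer n for which n has exactly 12 positive divisors but the claim fails.
For n = 60, 72, 84, 90, 96 the conclusion holds.
n = 108: τ(108) = 12; 108 ≥ 98.

n = 108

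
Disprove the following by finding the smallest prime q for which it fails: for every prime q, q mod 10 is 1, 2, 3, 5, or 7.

q = 19

We need the least prime q for which the claim fails.
The first 7 eligible values, up to q = 17, all satisfy the conclusion.
q = 19: 19 mod 10 = 9 — not in {1, 2, 3, 5, 7}.
Thus q = 19 disproves the claim, and no smaller q works.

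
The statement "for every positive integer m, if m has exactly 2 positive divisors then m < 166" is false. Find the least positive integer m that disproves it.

We need the least positive integer m for which m has exactly 2 positive divisors but the claim fails.
The first 38 eligible values, up to m = 163, all satisfy the conclusion.
m = 167: τ(167) = 2; 167 ≥ 166.
So m = 167 is the smallest counterexample.

m = 167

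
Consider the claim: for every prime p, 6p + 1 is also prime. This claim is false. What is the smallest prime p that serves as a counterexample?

p = 19

We need the least prime p for which 6p + 1 is not prime.
The first 7 eligible values, up to p = 17, all satisfy the conclusion.
p = 19: 6p + 1 = 115 = 5 × 23, not prime.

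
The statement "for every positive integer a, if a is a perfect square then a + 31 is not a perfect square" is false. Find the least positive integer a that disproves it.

The first 14 eligible values, up to a = 196, all satisfy the conclusion.
a = 225: 225 = 15² and 225 + 31 = 256 = 16².

a = 225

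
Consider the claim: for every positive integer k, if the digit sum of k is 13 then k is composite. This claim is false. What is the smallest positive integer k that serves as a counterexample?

Check each positive integer k in order until the digit sum of k is 13 but k is prime.
For k = 49, 58 the conclusion holds.
k = 67: digit sum 13; 67 is prime, not composite.
Hence k = 67 is a counterexample.

k = 67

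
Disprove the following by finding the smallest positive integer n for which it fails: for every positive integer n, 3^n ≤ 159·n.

We need the least positive integer n for which 3^n > 159·n.
For n = 1, 2, 3, 4, 5, 6 the conclusion holds.
n = 7: 3^n = 2187 and 159·n = 1113, so 2187 > 1113.
Hence n = 7 is a counterexample.

n = 7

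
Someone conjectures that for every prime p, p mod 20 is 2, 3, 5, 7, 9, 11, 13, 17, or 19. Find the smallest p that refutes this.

p = 41

We need the least prime p for which the claim fails.
The first 12 eligible values, up to p = 37, all satisfy the conclusion.
p = 41: 41 mod 20 = 1 — not in {2, 3, 5, 7, 9, 11, 13, 17, 19}.
Hence p = 41 is a counterexample.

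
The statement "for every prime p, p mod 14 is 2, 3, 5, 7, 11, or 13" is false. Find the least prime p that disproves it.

For p = 2, 3, 5, 7, 11, 13, 17, 19 the conclusion holds.
p = 23: 23 mod 14 = 9 — not in {2, 3, 5, 7, 11, 13}.
Thus p = 23 disproves the claim, and no smaller p works.

p = 23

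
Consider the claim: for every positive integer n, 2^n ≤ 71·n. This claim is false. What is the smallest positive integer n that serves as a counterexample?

The first 9 eligible values, up to n = 9, all satisfy the conclusion.
n = 10: 2^n = 1024 and 71·n = 710, so 1024 > 710.

n = 10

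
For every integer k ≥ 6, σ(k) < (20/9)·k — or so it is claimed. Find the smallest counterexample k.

k = 12

For k = 6, 7, 8, 9, 10, 11 the conclusion holds.
k = 12: σ(12) = 28; 28 ≥ 80/3.
Hence k = 12 is a counterexample.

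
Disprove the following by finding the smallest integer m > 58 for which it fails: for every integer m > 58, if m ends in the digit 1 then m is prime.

Check each integer m > 58 in order until m ends in the digit 1 but m is not prime.
m = 61: 61 ends in 1 and is prime.
m = 71: 71 ends in 1 and is prime.
m = 81: 81 ends in 1; 81 = 3 × 27, composite.
So m = 81 is the smallest counterexample.

m = 81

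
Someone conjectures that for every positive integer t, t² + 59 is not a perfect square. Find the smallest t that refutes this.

We need the least positive integer t for which t² + 59 is a perfect square.
The first 28 eligible values, up to t = 28, all satisfy the conclusion.
t = 29: 29² + 59 = 900 = 30², a perfect square.
Thus t = 29 disproves the claim, and no smaller t works.

t = 29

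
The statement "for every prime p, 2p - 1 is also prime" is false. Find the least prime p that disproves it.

A counterexample is any prime p such that 2p - 1 is not prime; we check each in order.
p = 2: 2p - 1 = 3, prime.
p = 3: 2p - 1 = 5, prime.
p = 5: 2p - 1 = 9 = 3 × 3, not prime.
Hence p = 5 is a counterexample.

p = 5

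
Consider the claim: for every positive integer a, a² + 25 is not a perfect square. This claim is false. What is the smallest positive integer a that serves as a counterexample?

We need the least positive integer a for which a² + 25 is a perfect square.
The first 11 eligible values, up to a = 11, all satisfy the conclusion.
a = 12: 12² + 25 = 169 = 13², a perfect square.

a = 12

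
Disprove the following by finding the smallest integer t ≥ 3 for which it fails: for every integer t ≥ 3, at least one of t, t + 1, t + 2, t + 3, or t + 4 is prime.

A counterexample is any integer t ≥ 3 such that t, t + 1, t + 2, t + 3, t + 4 are all composite; we check each in order.
For t = 3, 4, 5, 6, …, 21, 22, 23 the conclusion holds.
t = 24: 24 = 2 × 12; 25 = 5 × 5; 26 = 2 × 13; 27 = 3 × 9; 28 = 2 × 14 — all composite.
Thus t = 24 disproves the claim, and no smaller t works.

t = 24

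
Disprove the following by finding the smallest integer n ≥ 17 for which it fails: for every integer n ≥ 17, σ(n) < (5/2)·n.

For n = 17, 18, 19, 20, 21, 22, 23 the conclusion holds.
n = 24: σ(24) = 60; 60 ≥ 60.
Thus n = 24 disproves the claim, and no smaller n works.

n = 24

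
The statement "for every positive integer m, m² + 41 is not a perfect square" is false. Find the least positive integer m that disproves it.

A counterexample is any positive integer m such that m² + 41 is a perfect square; we check each in order.
For m = 1, 2, 3, 4, …, 17, 18, 19 the conclusion holds.
m = 20: 20² + 41 = 441 = 21², a perfect square.
Hence m = 20 is a counterexample.

m = 20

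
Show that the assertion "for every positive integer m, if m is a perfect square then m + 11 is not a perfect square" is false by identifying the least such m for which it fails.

m = 25

Check each positive integer m in order until m is a perfect square but m + 11 is a perfect square.
For m = 1, 4, 9, 16 the conclusion holds.
m = 25: 25 = 5² and 25 + 11 = 36 = 6².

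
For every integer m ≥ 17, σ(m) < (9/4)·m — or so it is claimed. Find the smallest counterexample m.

m = 24

Check each integer m ≥ 17 in order until the claim fails.
For m = 17, 18, 19, 20, 21, 22, 23 the conclusion holds.
m = 24: σ(24) = 60; 60 ≥ 54.
Thus m = 24 disproves the claim, and no smaller m works.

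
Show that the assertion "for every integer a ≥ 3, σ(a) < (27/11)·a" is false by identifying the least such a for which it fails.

a = 24

For a = 3, 4, 5, 6, …, 21, 22, 23 the conclusion holds.
a = 24: σ(24) = 60; 60 ≥ 648/11.
So a = 24 is the smallest counterexample.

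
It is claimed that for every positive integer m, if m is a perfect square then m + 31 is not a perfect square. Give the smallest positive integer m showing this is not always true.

Check each positive integer m in order until m is a perfect square but m + 31 is a perfect square.
For m = 1, 4, 9, 16, …, 144, 169, 196 the conclusion holds.
m = 225: 225 = 15² and 225 + 31 = 256 = 16².

m = 225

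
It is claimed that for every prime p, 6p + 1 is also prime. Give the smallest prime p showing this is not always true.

For p = 2, 3, 5, 7, 11, 13, 17 the conclusion holds.
p = 19: 6p + 1 = 115 = 5 × 23, not prime.
Thus p = 19 disproves the claim, and no smaller p works.

p = 19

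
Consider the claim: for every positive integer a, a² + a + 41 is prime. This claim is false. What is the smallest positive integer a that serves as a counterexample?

A counterexample is any positive integer a such that a² + a + 41 is not prime; we check each in order.
The first 39 eligible values, up to a = 39, all satisfy the conclusion.
a = 40: a² + a + 41 = 1681 = 41 × 41, composite.
Hence a = 40 is a counterexample.

a = 40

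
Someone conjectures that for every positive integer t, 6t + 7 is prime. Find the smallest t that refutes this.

t = 1: 6t + 7 = 13, prime.
t = 2: 6t + 7 = 19, prime.
t = 3: 6t + 7 = 25 = 5 × 5, composite.
So t = 3 is the smallest counterexample.

t = 3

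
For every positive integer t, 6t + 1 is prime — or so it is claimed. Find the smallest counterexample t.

Check each positive integer t in order until 6t + 1 is not prime.
For t = 1, 2, 3 the conclusion holds.
t = 4: 6t + 1 = 25 = 5 × 5, composite.

t = 4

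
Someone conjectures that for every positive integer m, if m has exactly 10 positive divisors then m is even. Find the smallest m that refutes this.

m = 405

Check each positive integer m in order until m has exactly 10 positive divisors but m is odd.
For m = 48, 80, 112, 162, 176, 208, 272, 304, 368 the conclusion holds.
m = 405: divisors of 405: 10 divisors; 405 is odd.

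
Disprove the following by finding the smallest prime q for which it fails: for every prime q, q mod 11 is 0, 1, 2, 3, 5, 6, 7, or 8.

q = 31

We need the least prime q for which the claim fails.
For q = 2, 3, 5, 7, 11, 13, 17, 19, 23, 29 the conclusion holds.
q = 31: 31 mod 11 = 9 — not in {0, 1, 2, 3, 5, 6, 7, 8}.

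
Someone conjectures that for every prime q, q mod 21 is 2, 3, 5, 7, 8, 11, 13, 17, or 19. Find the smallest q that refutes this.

q = 31

We need the least prime q for which the claim fails.
The first 10 eligible values, up to q = 29, all satisfy the conclusion.
q = 31: 31 mod 21 = 10 — not in {2, 3, 5, 7, 8, 11, 13, 17, 19}.
Thus q = 31 disproves the claim, and no smaller q works.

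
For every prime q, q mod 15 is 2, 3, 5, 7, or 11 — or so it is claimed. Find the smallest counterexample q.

q = 13

Check each prime q in order until the claim fails.
q = 2: 2 mod 15 = 2.
q = 3: 3 mod 15 = 3.
q = 5: 5 mod 15 = 5.
q = 7: 7 mod 15 = 7.
q = 11: 11 mod 15 = 11.
q = 13: 13 mod 15 = 13 — not in {2, 3, 5, 7, 11}.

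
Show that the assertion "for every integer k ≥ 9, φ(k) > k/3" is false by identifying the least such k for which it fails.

k = 12

Check each integer k ≥ 9 in order until the claim fails.
For k = 9, 10, 11 the conclusion holds.
k = 12: φ(12) = 4 and 12/3 = 4, so φ(12) ≤ 12/3.
So k = 12 is the smallest counterexample.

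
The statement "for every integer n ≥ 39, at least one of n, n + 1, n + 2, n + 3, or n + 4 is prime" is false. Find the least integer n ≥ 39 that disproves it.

We need the least integer n ≥ 39 for which n, n + 1, n + 2, n + 3, n + 4 are all composite.
For n = 39, 40, 41, 42, 43, 44, 45, 46, 47 the conclusion holds.
n = 48: 48 = 2 × 24; 49 = 7 × 7; 50 = 2 × 25; 51 = 3 × 17; 52 = 2 × 26 — all composite.

n = 48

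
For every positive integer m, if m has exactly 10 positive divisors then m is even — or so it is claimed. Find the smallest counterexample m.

A counterexample is any positive integer m such that m has exactly 10 positive divisors but m is odd; we check each in order.
The first 9 eligible values, up to m = 368, all satisfy the conclusion.
m = 405: divisors of 405: 10 divisors; 405 is odd.
Hence m = 405 is a counterexample.

m = 405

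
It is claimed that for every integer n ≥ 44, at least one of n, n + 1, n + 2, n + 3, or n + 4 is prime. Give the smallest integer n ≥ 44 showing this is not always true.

n = 48

Check each integer n ≥ 44 in order until n, n + 1, n + 2, n + 3, n + 4 are all composite.
For n = 44, 45, 46, 47 the conclusion holds.
n = 48: 48 = 2 × 24; 49 = 7 × 7; 50 = 2 × 25; 51 = 3 × 17; 52 = 2 × 26 — all composite.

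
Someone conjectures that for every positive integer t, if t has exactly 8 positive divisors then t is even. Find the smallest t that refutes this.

t = 105

A counterexample is any positive integer t such that t has exactly 8 positive divisors but t is odd; we check each in order.
For t = 24, 30, 40, 42, …, 88, 102, 104 the conclusion holds.
t = 105: divisors of 105: 1, 3, 5, 7, 15, 21, 35, 105; 105 is odd.
So t = 105 is the smallest counterexample.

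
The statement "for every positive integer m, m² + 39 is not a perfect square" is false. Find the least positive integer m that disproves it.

Check each positive integer m in order until m² + 39 is a perfect square.
For m = 1, 2, 3, 4 the conclusion holds.
m = 5: 5² + 39 = 64 = 8², a perfect square.
So m = 5 is the smallest counterexample.

m = 5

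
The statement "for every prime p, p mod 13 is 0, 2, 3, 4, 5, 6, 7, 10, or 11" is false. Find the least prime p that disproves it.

p = 47

A counterexample is any prime p such that the claim fails; we check each in order.
The first 14 eligible values, up to p = 43, all satisfy the conclusion.
p = 47: 47 mod 13 = 8 — not in {0, 2, 3, 4, 5, 6, 7, 10, 11}.
Hence p = 47 is a counterexample.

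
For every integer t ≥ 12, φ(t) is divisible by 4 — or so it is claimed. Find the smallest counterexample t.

Check each integer t ≥ 12 in order until φ(t) is not divisible by 4.
For t = 12, 13 the conclusion holds.
t = 14: φ(14) = 6; 6 mod 4 = 2.

t = 14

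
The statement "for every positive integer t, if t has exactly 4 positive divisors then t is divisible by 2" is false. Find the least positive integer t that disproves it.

Check each positive integer t in order until t has exactly 4 positive divisors but t is not divisible by 2.
For t = 6, 8, 10, 14 the conclusion holds.
t = 15: τ(15) = 4; 15 mod 2 = 1.
So t = 15 is the smallest counterexample.

t = 15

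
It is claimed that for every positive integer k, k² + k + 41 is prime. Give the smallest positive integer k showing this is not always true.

For k = 1, 2, 3, 4, …, 37, 38, 39 the conclusion holds.
k = 40: k² + k + 41 = 1681 = 41 × 41, composite.

k = 40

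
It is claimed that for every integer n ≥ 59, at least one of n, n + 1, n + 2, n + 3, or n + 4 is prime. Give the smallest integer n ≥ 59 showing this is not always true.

n = 62

Check each integer n ≥ 59 in order until n, n + 1, n + 2, n + 3, n + 4 are all composite.
For n = 59, 60, 61 the conclusion holds.
n = 62: 62 = 2 × 31; 63 = 3 × 21; 64 = 2 × 32; 65 = 5 × 13; 66 = 2 × 33 — all composite.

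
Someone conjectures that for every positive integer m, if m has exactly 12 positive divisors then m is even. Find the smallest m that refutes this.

m = 315

We need the least positive integer m for which m has exactly 12 positive divisors but m is odd.
The first 24 eligible values, up to m = 308, all satisfy the conclusion.
m = 315: divisors of 315: 12 divisors; 315 is odd.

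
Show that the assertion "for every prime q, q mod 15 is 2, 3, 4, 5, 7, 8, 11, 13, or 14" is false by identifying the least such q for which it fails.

Check each prime q in order until the claim fails.
For q = 2, 3, 5, 7, 11, 13, 17, 19, 23, 29 the conclusion holds.
q = 31: 31 mod 15 = 1 — not in {2, 3, 4, 5, 7, 8, 11, 13, 14}.

q = 31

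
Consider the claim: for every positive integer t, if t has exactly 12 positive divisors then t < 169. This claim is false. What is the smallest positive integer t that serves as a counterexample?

Check each positive integer t in order until t has exactly 12 positive divisors but the claim fails.
The first 12 eligible values, up to t = 160, all satisfy the conclusion.
t = 198: τ(198) = 12; 198 ≥ 169.
Hence t = 198 is a counterexample.

t = 198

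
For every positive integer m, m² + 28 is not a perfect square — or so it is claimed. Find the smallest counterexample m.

m = 6

For m = 1, 2, 3, 4, 5 the conclusion holds.
m = 6: 6² + 28 = 64 = 8², a perfect square.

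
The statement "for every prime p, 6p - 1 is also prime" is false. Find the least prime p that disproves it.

We need the least prime p for which 6p - 1 is not prime.
p = 2: 6p - 1 = 11, prime.
p = 3: 6p - 1 = 17, prime.
p = 5: 6p - 1 = 29, prime.
p = 7: 6p - 1 = 41, prime.
p = 11: 6p - 1 = 65 = 5 × 13, not prime.

p = 11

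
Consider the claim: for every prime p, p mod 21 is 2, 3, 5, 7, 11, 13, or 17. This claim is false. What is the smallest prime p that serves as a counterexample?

The first 7 eligible values, up to p = 17, all satisfy the conclusion.
p = 19: 19 mod 21 = 19 — not in {2, 3, 5, 7, 11, 13, 17}.
Hence p = 19 is a counterexample.

p = 19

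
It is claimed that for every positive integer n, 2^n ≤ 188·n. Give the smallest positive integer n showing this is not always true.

We need the least positive integer n for which 2^n > 188·n.
The first 11 eligible values, up to n = 11, all satisfy the conclusion.
n = 12: 2^n = 4096 and 188·n = 2256, so 4096 > 2256.
Thus n = 12 disproves the claim, and no smaller n works.

n = 12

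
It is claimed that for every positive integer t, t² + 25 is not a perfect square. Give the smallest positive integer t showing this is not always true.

t = 12

For t = 1, 2, 3, 4, …, 9, 10, 11 the conclusion holds.
t = 12: 12² + 25 = 169 = 13², a perfect square.
Thus t = 12 disproves the claim, and no smaller t works.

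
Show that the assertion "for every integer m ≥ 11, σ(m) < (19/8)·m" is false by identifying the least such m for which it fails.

m = 24

For m = 11, 12, 13, 14, …, 21, 22, 23 the conclusion holds.
m = 24: σ(24) = 60; 60 ≥ 57.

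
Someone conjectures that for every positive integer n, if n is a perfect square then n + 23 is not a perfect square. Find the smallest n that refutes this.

We need the least positive integer n for which n is a perfect square but n + 23 is a perfect square.
For n = 1, 4, 9, 16, 25, 36, 49, 64, 81, 100 the conclusion holds.
n = 121: 121 = 11² and 121 + 23 = 144 = 12².

n = 121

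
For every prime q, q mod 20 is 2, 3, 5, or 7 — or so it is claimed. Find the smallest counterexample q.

q = 11

A counterexample is any prime q such that the claim fails; we check each in order.
The first 4 eligible values, up to q = 7, all satisfy the conclusion.
q = 11: 11 mod 20 = 11 — not in {2, 3, 5, 7}.
Thus q = 11 disproves the claim, and no smaller q works.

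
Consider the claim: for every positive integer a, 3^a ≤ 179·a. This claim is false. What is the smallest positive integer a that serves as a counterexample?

A counterexample is any positive integer a such that 3^a > 179·a; we check each in order.
a = 1: 3^a = 3 and 179·a = 179, so 3 ≤ 179.
a = 2: 3^a = 9 and 179·a = 358, so 9 ≤ 358.
a = 3: 3^a = 27 and 179·a = 537, so 27 ≤ 537.
a = 4: 3^a = 81 and 179·a = 716, so 81 ≤ 716.
a = 5: 3^a = 243 and 179·a = 895, so 243 ≤ 895.
a = 6: 3^a = 729 and 179·a = 1074, so 729 ≤ 1074.
a = 7: 3^a = 2187 and 179·a = 1253, so 2187 > 1253.
Thus a = 7 disproves the claim, and no smaller a works.

a = 7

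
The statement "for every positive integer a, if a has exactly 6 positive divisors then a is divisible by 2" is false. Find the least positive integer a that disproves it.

For a = 12, 18, 20, 28, 32, 44 the conclusion holds.
a = 45: τ(45) = 6; 45 mod 2 = 1.

a = 45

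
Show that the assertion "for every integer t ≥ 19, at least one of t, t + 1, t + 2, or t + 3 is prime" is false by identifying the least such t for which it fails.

A counterexample is any integer t ≥ 19 such that t, t + 1, t + 2, t + 3 are all composite; we check each in order.
t = 19: 19 is prime.
t = 20: 23 is prime.
t = 21: 23 is prime.
t = 22: 23 is prime.
t = 23: 23 is prime.
t = 24: 24 = 2 × 12; 25 = 5 × 5; 26 = 2 × 13; 27 = 3 × 9 — all composite.
Hence t = 24 is a counterexample.

t = 24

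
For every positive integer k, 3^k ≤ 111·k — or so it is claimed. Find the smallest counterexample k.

We need the least positive integer k for which 3^k > 111·k.
The first 5 eligible values, up to k = 5, all satisfy the conclusion.
k = 6: 3^k = 729 and 111·k = 666, so 729 > 666.
So k = 6 is the smallest counterexample.

k = 6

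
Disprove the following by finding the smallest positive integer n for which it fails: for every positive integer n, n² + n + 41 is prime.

Check each positive integer n in order until n² + n + 41 is not prime.
For n = 1, 2, 3, 4, …, 37, 38, 39 the conclusion holds.
n = 40: n² + n + 41 = 1681 = 41 × 41, composite.

n = 40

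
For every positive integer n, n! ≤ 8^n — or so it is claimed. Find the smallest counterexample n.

n = 20

Check each positive integer n in order until n! > 8^n.
For n = 1, 2, 3, 4, …, 17, 18, 19 the conclusion holds.
n = 20: n! = 2432902008176640000 and 8^n = 1152921504606846976, so 2432902008176640000 > 1152921504606846976.
So n = 20 is the smallest counterexample.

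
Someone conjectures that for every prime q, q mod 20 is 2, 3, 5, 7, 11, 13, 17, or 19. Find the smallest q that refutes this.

q = 29

For q = 2, 3, 5, 7, 11, 13, 17, 19, 23 the conclusion holds.
q = 29: 29 mod 20 = 9 — not in {2, 3, 5, 7, 11, 13, 17, 19}.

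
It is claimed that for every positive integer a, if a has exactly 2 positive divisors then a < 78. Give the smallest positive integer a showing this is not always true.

a = 79

A counterexample is any positive integer a such that a has exactly 2 positive divisors but the claim fails; we check each in order.
The first 21 eligible values, up to a = 73, all satisfy the conclusion.
a = 79: τ(79) = 2; 79 ≥ 78.
Hence a = 79 is a counterexample.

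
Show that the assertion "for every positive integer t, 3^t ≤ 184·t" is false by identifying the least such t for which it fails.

The first 6 eligible values, up to t = 6, all satisfy the conclusion.
t = 7: 3^t = 2187 and 184·t = 1288, so 2187 > 1288.

t = 7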